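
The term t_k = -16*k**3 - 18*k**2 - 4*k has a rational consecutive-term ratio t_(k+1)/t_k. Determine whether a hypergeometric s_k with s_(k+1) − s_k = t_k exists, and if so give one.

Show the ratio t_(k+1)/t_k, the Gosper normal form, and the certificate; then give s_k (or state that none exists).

s_k = k*(-4*k**3 + 2*k**2 + 3*k - 1)

t_(k+1)/t_k = (8*k**3 + 33*k**2 + 44*k + 19)/(k*(8*k**2 + 9*k + 2)).
So A=1 and B=1, with C=k**3 + 9*k**2/8 + k/4.
Set up (1)·f(k+1) − (1)·f(k) − (k**3 + 9*k**2/8 + k/4) = 0.
deg f ≤ 4 (via 0,0,3).
Match coefficients ⇒ f(k) = k*(k - 1)*(4*k**2 + 2*k - 1)/16.
Then R = B(k−1)f/C = (k - 1)*(4*k**2 + 2*k - 1)/(2*(8*k**2 + 9*k + 2)), so s_k = R(k)·t_k = k*(-4*k**3 + 2*k**2 + 3*k - 1).
Verify: 2*k*(-8*k**2 - 9*k - 2) matches t_k.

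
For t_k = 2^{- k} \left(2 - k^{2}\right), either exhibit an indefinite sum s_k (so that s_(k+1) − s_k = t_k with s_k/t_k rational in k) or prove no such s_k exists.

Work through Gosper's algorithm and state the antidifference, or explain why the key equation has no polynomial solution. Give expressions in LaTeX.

s_k = 2^{1 - k} \left(k^{2} + 2 k + 1\right)

r(k) = ((k + 1)**2 - 2)/(2*(k**2 - 2)) after simplifying.
A = 1/2, B = 1, C = k**2 - 2.
Set up (1/2)·f(k+1) − (1)·f(k) − (k**2 - 2) = 0.
Degrees (0,0,2) ⇒ d ≤ 2.
Match coefficients ⇒ f(k) = -2*(k + 1)**2.
R(k) = B(k−1)·f(k)/C(k) = -2*(k + 1)**2/(k**2 - 2); s_k = R·t_k = 2**(1 - k)*(k**2 + 2*k + 1).
Verify: (2 - k**2)/2**k matches t_k.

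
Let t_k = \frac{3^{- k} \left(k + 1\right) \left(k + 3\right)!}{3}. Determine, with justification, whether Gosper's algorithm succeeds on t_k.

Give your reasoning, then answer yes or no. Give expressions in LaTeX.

r(k) = (k + 2)*(k + 4)/(3*(k + 1)) after simplifying.
A = k/3 + 4/3, B = 1, C = k + 1.
Solve (k/3 + 4/3)·f(k+1) − (1)·f(k) = k + 1.
Bound: deg f ≤ 0.
Coefficient equations give f(k) = 3.
R(k) = B(k−1)·f(k)/C(k) = 3/(k + 1); s_k = R·t_k = factorial(k + 3)/3**k.
Δs = (k + 1)*factorial(k + 3)/(3*3**k), as required.

Yes. s_k = 3^{- k} \left(k + 3\right)!.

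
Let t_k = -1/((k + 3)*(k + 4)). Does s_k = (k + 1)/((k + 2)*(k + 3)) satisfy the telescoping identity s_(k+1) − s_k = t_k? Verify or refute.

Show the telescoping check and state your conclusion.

s_(k+1) = (k + 2)/((k + 3)*(k + 4))
s_(k+1) − s_k = -k/(k**3 + 9*k**2 + 26*k + 24)
(s_(k+1) − s_k) − t_k = 2/(k**3 + 9*k**2 + 26*k + 24)

Invalid: residual 2/(k**3 + 9*k**2 + 26*k + 24) ≠ 0.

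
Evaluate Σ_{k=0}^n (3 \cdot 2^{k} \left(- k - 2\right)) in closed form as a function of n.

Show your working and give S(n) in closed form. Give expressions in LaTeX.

S(n) = 6 \cdot 2^{n} \left(- n - 1\right)

Ratio r(k) = 2*(k + 3)/(k + 2).
So A=2 and B=1, with C=k + 2.
Key eq: (2)·f(k+1) = (1)·f(k) + (k + 2).
d = 1 from the (0,0,1) case.
Match coefficients ⇒ f(k) = k.
Certificate R = B(k−1)f/C = k/(k + 2) gives s_k = -3*2**k*k.
Check: Δs_k = 3*2**k*(-k - 2). ✓
s_(n+1) = 6*2**n*(-n - 1) and s_(0) = 0, so S(n) = 6*2**n*(-n - 1).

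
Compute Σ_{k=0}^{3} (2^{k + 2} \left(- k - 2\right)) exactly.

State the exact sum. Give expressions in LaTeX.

t_(k+1)/t_k = 2*(k + 3)/(k + 2).
Gosper form: A/B · C(k+1)/C(k) with A=2, B=1, C=k + 2.
Key eq: (2)·f(k+1) = (1)·f(k) + (k + 2).
deg f ≤ 1 (via 0,0,1).
A polynomial solution: f(k) = k.
Get s_k = R·t_k = -2**(k + 2)*k with R(k) = B(k−1)f(k)/C(k) = k/(k + 2).
s_(k+1) − s_k = 2**(k + 2)*(-k - 2) = t_k.
Σ_(k=0)^(3) t_k = s_(4) − s_(0) = -256 − (0) = -256.

Σ = -256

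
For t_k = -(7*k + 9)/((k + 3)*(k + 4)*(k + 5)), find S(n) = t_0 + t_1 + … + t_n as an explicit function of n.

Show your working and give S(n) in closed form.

S(n) = (-5*n**2 - 17*n - 12)/(4*(n**2 + 9*n + 20))

t_(k+1)/t_k = (k + 3)*(7*k + 16)/((k + 6)*(7*k + 9)).
A = k + 3, B = k + 6, C = k + 9/7.
Need (k + 3)·f(k+1) − (k + 5)·f(k) = k + 9/7.
Bound: deg f ≤ 2.
Solve for f: f(k) = k*(5*k + 7)/28 (degree 2 ≤ 2).
Get s_k = R·t_k = k*(-5*k - 7)/(4*(k + 3)*(k + 4)) with R(k) = B(k−1)f(k)/C(k) = k*(k + 5)*(5*k + 7)/(4*(7*k + 9)).
Δs = (-7*k - 9)/(k**3 + 12*k**2 + 47*k + 60), as required.
Σ_(k=0)^n t_k = s_(n+1) − s_(0) = ((-5*n**2 - 17*n - 12)/(4*(n**2 + 9*n + 20))) − (0), i.e. (-5*n**2 - 17*n - 12)/(4*(n**2 + 9*n + 20)).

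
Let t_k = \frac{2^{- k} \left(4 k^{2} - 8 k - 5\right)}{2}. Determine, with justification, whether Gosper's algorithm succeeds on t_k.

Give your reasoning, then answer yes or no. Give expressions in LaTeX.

t_(k+1)/t_k = (4*k**2 - 9)/(2*(4*k**2 - 8*k - 5)).
A = 1/2, B = 1, C = k**2 - 2*k - 5/4.
Solve (1/2)·f(k+1) − (1)·f(k) = k**2 - 2*k - 5/4.
Degrees (0,0,2) ⇒ d ≤ 2.
Coefficient equations give f(k) = -(2*k - 1)*(2*k + 1)/2.
So s_k = (B(k−1)f/C)·t_k = (-2*(2*k - 1)/(2*k - 5))·t_k = (1 - 4*k**2)/2**k.
Verify: (4*k**2 - 8*k - 5)/(2*2**k) matches t_k.

Yes. s_k = 2^{- k} \left(1 - 4 k^{2}\right).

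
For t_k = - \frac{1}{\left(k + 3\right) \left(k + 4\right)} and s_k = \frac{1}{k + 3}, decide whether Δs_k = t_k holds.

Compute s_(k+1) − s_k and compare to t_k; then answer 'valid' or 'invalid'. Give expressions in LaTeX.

s_(k+1) = 1/(k + 4)
s_(k+1) − s_k = -1/((k + 3)*(k + 4))
(s_(k+1) − s_k) − t_k = 0

valid (s_(k+1) − s_k reduces to t_k)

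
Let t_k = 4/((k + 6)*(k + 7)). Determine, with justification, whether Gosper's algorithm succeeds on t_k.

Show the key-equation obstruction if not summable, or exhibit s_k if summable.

Yes. s_k = 2*k/(3*(k + 6)).

Compute t_(k+1)/t_k: get (k + 6)/(k + 8).
Normal form (A,B,C) = (k + 6, k + 8, 1).
f must satisfy (k + 6)·f(k+1) − (k + 7)·f(k) = 1.
deg f ≤ 1 (via 1,1,0).
Match coefficients ⇒ f(k) = k/6.
R(k) = B(k−1)·f(k)/C(k) = k*(k + 7)/6; s_k = R·t_k = 2*k/(3*(k + 6)).
Check: Δs_k = 4/(k**2 + 13*k + 42). ✓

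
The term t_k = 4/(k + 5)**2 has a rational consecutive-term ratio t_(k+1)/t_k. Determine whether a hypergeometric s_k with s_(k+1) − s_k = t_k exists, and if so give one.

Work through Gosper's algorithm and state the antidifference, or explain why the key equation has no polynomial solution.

Ratio r(k) = (k + 5)**2/(k + 6)**2.
Take A(k)=k**2 + 10*k + 25, B(k)=k**2 + 12*k + 36, C(k)=1.
f must satisfy (k**2 + 10*k + 25)·f(k+1) − (k**2 + 10*k + 25)·f(k) = 1.
deg f ≤ 0 (via 2,2,0).
Generic f = c0 gives residual -1; -1 = 0 cannot hold, so t_k is not Gosper-summable.

not Gosper-summable; s_k does not exist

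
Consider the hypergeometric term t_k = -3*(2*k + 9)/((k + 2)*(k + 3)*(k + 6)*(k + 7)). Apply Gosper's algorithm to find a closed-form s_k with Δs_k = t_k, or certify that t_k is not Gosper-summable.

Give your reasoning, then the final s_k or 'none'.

s_k = k*(-k - 8)/(4*(k**2 + 8*k + 12))

t_(k+1)/t_k = (k + 2)*(k + 6)*(2*k + 11)/((k + 4)*(k + 8)*(2*k + 9)).
So A=k + 2 and B=k + 8, with C=k**3 + 27*k**2/2 + 121*k/2 + 90.
Set up (k + 2)·f(k+1) − (k + 7)·f(k) − (k**3 + 27*k**2/2 + 121*k/2 + 90) = 0.
deg f ≤ 5 (via 1,1,3).
Match coefficients ⇒ f(k) = k*(k + 3)*(k + 4)*(k + 5)*(k + 8)/24.
Then R = B(k−1)f/C = k*(k + 3)*(k + 7)*(k + 8)/(12*(2*k + 9)), so s_k = R(k)·t_k = k*(-k - 8)/(4*(k**2 + 8*k + 12)).
s_(k+1) − s_k = 3*(-2*k - 9)/(k**4 + 18*k**3 + 113*k**2 + 288*k + 252) = t_k.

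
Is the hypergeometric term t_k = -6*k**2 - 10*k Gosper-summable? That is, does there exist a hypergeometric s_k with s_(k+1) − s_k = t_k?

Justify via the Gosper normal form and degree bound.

Compute t_(k+1)/t_k: get (3*k**2 + 11*k + 8)/(k*(3*k + 5)).
So A=1 and B=1, with C=k**2 + 5*k/3.
Set up (1)·f(k+1) − (1)·f(k) − (k**2 + 5*k/3) = 0.
d = 3 from the (0,0,2) case.
Solve for f: f(k) = k*(k - 1)*(k + 2)/3 (degree 3 ≤ 3).
Then R = B(k−1)f/C = (k - 1)*(k + 2)/(3*k + 5), so s_k = R(k)·t_k = 2*k*(-k**2 - k + 2).
Verify: 2*k*(-3*k - 5) matches t_k.

Yes. s_k = 2*k*(-k**2 - k + 2).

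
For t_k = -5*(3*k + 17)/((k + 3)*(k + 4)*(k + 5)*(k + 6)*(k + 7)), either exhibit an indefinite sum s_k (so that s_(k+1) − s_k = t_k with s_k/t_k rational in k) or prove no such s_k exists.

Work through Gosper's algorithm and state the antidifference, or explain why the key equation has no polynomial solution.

s_k = 5*k*(-k**2 - 13*k - 54)/(72*(k**3 + 13*k**2 + 54*k + 72))

r(k) = (k + 3)*(3*k + 20)/((k + 8)*(3*k + 17)) after simplifying.
Normal form (A,B,C) = (k + 3, k + 8, k + 17/3).
Set up (k + 3)·f(k+1) − (k + 7)·f(k) − (k + 17/3) = 0.
Degrees (1,1,1) ⇒ d ≤ 4.
A polynomial solution: f(k) = k*(k + 5)*(k**2 + 13*k + 54)/216.
Get s_k = R·t_k = 5*k*(-k**2 - 13*k - 54)/(72*(k**3 + 13*k**2 + 54*k + 72)) with R(k) = B(k−1)f(k)/C(k) = k*(k + 5)*(k + 7)*(k**2 + 13*k + 54)/(72*(3*k + 17)).
Δs = 5*(-3*k - 17)/(k**5 + 25*k**4 + 245*k**3 + 1175*k**2 + 2754*k + 2520), as required.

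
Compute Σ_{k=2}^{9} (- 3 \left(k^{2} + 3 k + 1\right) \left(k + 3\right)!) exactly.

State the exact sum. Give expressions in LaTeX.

Ratio r(k) = (k + 4)*(3*k + (k + 1)**2 + 4)/(k**2 + 3*k + 1).
Take A(k)=k + 4, B(k)=1, C(k)=k**2 + 3*k + 1.
Need (k + 4)·f(k+1) − (1)·f(k) = k**2 + 3*k + 1.
deg f ≤ 1 (via 1,0,2).
Coefficient equations give f(k) = k - 1.
So s_k = (B(k−1)f/C)·t_k = ((k - 1)/(k**2 + 3*k + 1))·t_k = -3*(k - 1)*factorial(k + 3).
Verify: -3*(k**2 + 3*k + 1)*factorial(k + 3) matches t_k.
Evaluate s at k=10 and k=2: -168129561600 and -360; difference -168129561240.

Σ = -168129561240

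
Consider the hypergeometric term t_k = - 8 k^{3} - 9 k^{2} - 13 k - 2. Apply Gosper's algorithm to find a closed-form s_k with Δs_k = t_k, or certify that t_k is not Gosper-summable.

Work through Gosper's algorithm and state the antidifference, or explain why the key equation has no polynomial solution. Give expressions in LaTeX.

s_k = k \left(- 2 k^{3} + k^{2} - 4 k + 3\right)

Ratio r(k) = (8*k**3 + 33*k**2 + 55*k + 32)/(8*k**3 + 9*k**2 + 13*k + 2).
So A=1 and B=1, with C=k**3 + 9*k**2/8 + 13*k/8 + 1/4.
f must satisfy (1)·f(k+1) − (1)·f(k) = k**3 + 9*k**2/8 + 13*k/8 + 1/4.
Bound: deg f ≤ 4.
Match coefficients ⇒ f(k) = k*(2*k**3 - k**2 + 4*k - 3)/8.
Then R = B(k−1)f/C = k*(2*k**3 - k**2 + 4*k - 3)/(8*k**3 + 9*k**2 + 13*k + 2), so s_k = R(k)·t_k = k*(-2*k**3 + k**2 - 4*k + 3).
s_(k+1) − s_k = -8*k**3 - 9*k**2 - 13*k - 2 = t_k.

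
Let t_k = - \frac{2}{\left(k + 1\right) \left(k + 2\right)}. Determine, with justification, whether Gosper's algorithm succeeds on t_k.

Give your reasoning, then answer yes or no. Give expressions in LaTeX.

Yes. s_k = - \frac{2 k}{k + 1}.

Step 1: r(k) = (k + 1)/(k + 3).
Take A(k)=k + 1, B(k)=k + 3, C(k)=1.
Solve (k + 1)·f(k+1) − (k + 2)·f(k) = 1.
From deg A=1, deg B=1, deg C=0: d=1.
A polynomial solution: f(k) = k.
Certificate R = B(k−1)f/C = k*(k + 2) gives s_k = -2*k/(k + 1).
Verify: -2/(k**2 + 3*k + 2) matches t_k.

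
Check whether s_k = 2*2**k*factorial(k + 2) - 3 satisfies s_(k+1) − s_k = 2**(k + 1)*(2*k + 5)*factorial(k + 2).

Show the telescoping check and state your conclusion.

s_(k+1) = 2*2**(k + 1)*factorial(k + 3) - 3
s_(k+1) − s_k = 2**(k + 1)*(2*k + 5)*factorial(k + 2)
(s_(k+1) − s_k) − t_k = 0

valid (s_(k+1) − s_k reduces to t_k)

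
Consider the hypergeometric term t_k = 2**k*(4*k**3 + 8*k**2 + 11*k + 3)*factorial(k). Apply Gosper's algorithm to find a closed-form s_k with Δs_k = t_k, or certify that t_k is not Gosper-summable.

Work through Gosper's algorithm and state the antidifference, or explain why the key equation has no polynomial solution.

Compute t_(k+1)/t_k: get 2*(4*k**4 + 24*k**3 + 59*k**2 + 65*k + 26)/(4*k**3 + 8*k**2 + 11*k + 3).
So A=2*k + 2 and B=1, with C=k**3 + 2*k**2 + 11*k/4 + 3/4.
Set up (2*k + 2)·f(k+1) − (1)·f(k) − (k**3 + 2*k**2 + 11*k/4 + 3/4) = 0.
Degrees (1,0,3) ⇒ d ≤ 2.
A polynomial solution: f(k) = (2*k**2 - k + 1)/4.
Get s_k = R·t_k = 2**k*(2*k**2 - k + 1)*factorial(k) with R(k) = B(k−1)f(k)/C(k) = (2*k**2 - k + 1)/(4*k**3 + 8*k**2 + 11*k + 3).
s_(k+1) − s_k = 2**k*(4*k**3 + 8*k**2 + 11*k + 3)*factorial(k) = t_k.

s_k = 2**k*(2*k**2 - k + 1)*factorial(k)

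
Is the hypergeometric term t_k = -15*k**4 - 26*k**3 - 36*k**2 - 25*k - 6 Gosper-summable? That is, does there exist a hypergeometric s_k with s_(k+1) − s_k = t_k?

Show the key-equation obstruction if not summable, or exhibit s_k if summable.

Step 1: r(k) = (15*k**4 + 86*k**3 + 204*k**2 + 235*k + 108)/(15*k**4 + 26*k**3 + 36*k**2 + 25*k + 6).
A = 1, B = 1, C = k**4 + 26*k**3/15 + 12*k**2/5 + 5*k/3 + 2/5.
Solve (1)·f(k+1) − (1)·f(k) = k**4 + 26*k**3/15 + 12*k**2/5 + 5*k/3 + 2/5.
d = 5 from the (0,0,4) case.
Match coefficients ⇒ f(k) = k*(3*k**4 - k**3 + 4*k**2 + k - 1)/15.
Then R = B(k−1)f/C = k*(3*k**4 - k**3 + 4*k**2 + k - 1)/(15*k**4 + 26*k**3 + 36*k**2 + 25*k + 6), so s_k = R(k)·t_k = k*(-3*k**4 + k**3 - 4*k**2 - k + 1).
Check: Δs_k = -15*k**4 - 26*k**3 - 36*k**2 - 25*k - 6. ✓

Yes. s_k = k*(-3*k**4 + k**3 - 4*k**2 - k + 1).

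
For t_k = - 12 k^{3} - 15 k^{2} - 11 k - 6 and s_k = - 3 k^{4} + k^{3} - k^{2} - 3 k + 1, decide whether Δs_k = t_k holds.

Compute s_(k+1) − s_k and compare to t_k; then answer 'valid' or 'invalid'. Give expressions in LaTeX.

s_(k+1) = -3*k - 3*(k + 1)**4 + (k + 1)**3 - (k + 1)**2 - 2
s_(k+1) − s_k = -12*k**3 - 15*k**2 - 11*k - 6
(s_(k+1) − s_k) − t_k = 0

valid (s_(k+1) − s_k reduces to t_k)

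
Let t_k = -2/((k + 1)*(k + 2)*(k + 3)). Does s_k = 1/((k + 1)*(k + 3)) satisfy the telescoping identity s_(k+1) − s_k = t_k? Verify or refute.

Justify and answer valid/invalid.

s_(k+1) = 1/((k + 2)*(k + 4))
s_(k+1) − s_k = (-2*k - 5)/(k**4 + 10*k**3 + 35*k**2 + 50*k + 24)
(s_(k+1) − s_k) − t_k = 3/(k**4 + 10*k**3 + 35*k**2 + 50*k + 24)

Invalid: residual 3/(k**4 + 10*k**3 + 35*k**2 + 50*k + 24) ≠ 0.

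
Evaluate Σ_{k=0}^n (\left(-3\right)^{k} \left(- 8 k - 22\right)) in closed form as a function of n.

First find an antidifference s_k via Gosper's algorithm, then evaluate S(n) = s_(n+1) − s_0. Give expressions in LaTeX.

The ratio is 3*(-4*k - 15)/(4*k + 11).
A = -3, B = 1, C = k + 11/4.
Key eq: (-3)·f(k+1) = (1)·f(k) + (k + 11/4).
deg f ≤ 1 (via 0,0,1).
Coefficient equations give f(k) = -(k + 2)/4.
Certificate R = B(k−1)f/C = -(k + 2)/(4*k + 11) gives s_k = 2*(-3)**k*(k + 2).
Δs = (-3)**k*(-8*k - 22), as required.
Σ_(k=0)^n t_k = s_(n+1) − s_(0) = ((-3)**(n + 1)*(2*n + 6)) − (4), i.e. -6*(-3)**n*n - 18*(-3)**n - 4.

S(n) = - 6 \left(-3\right)^{n} n - 18 \left(-3\right)^{n} - 4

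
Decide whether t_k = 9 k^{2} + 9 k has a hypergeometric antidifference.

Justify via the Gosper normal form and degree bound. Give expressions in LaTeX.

Yes. s_k = 3 k \left(k^{2} - 1\right).

r(k) = (k + 2)/k after simplifying.
Take A(k)=1, B(k)=1, C(k)=k**2 + k.
f must satisfy (1)·f(k+1) − (1)·f(k) = k**2 + k.
deg f ≤ 3 (via 0,0,2).
Match coefficients ⇒ f(k) = k*(k - 1)*(k + 1)/3.
So s_k = (B(k−1)f/C)·t_k = ((k - 1)/3)·t_k = 3*k*(k**2 - 1).
Δs = 9*k*(k + 1), as required.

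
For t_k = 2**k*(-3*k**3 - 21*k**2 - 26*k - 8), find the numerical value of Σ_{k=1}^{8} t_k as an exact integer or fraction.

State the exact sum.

Ratio r(k) = 2*(3*k**3 + 30*k**2 + 77*k + 58)/(3*k**3 + 21*k**2 + 26*k + 8).
A = 2, B = 1, C = k**3 + 7*k**2 + 26*k/3 + 8/3.
Need (2)·f(k+1) − (1)·f(k) = k**3 + 7*k**2 + 26*k/3 + 8/3.
d = 3 from the (0,0,3) case.
Solve for f: f(k) = (k + 2)*(3*k**2 - 3*k + 2)/3 (degree 3 ≤ 3).
So s_k = (B(k−1)f/C)·t_k = ((k + 2)*(3*k**2 - 3*k + 2)/((k + 1)*(3*k**2 + 18*k + 8)))·t_k = 2**k*(-3*k**3 - 3*k**2 + 4*k - 4).
s_(k+1) − s_k = 2**k*(-3*k**3 - 21*k**2 - 26*k - 8) = t_k.
Sum = s_(9) − s_(1); s_(9) = -1227776, s_(1) = -12 ⇒ -1227764.

Σ = -1227764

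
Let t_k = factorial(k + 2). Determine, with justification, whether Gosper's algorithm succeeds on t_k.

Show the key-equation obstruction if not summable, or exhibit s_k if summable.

The ratio is k + 3.
So A=k + 3 and B=1, with C=1.
Key eq: (k + 3)·f(k+1) = (1)·f(k) + (1).
deg f ≤ -1 (via 1,0,0).
Negative degree bound (-1): no f exists, t_k not Gosper-summable.

No — t_k has no hypergeometric antidifference.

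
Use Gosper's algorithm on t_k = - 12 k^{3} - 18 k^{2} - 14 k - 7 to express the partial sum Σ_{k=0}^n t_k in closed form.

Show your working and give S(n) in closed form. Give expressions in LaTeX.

S(n) = - 3 n^{4} - 12 n^{3} - 19 n^{2} - 17 n - 7

r(k) = (12*k**3 + 54*k**2 + 86*k + 51)/(12*k**3 + 18*k**2 + 14*k + 7) after simplifying.
So A=1 and B=1, with C=k**3 + 3*k**2/2 + 7*k/6 + 7/12.
f must satisfy (1)·f(k+1) − (1)·f(k) = k**3 + 3*k**2/2 + 7*k/6 + 7/12.
From deg A=0, deg B=0, deg C=3: d=4.
Solving with deg f ≤ 4: f(k) = k*(3*k**3 + k + 3)/12.
Get s_k = R·t_k = k*(-3*k**3 - k - 3) with R(k) = B(k−1)f(k)/C(k) = k*(3*k**3 + k + 3)/(12*k**3 + 18*k**2 + 14*k + 7).
s_(k+1) − s_k = -12*k**3 - 18*k**2 - 14*k - 7 = t_k.
Σ_(k=0)^n t_k = s_(n+1) − s_(0) = (-3*n**4 - 12*n**3 - 19*n**2 - 17*n - 7) − (0), i.e. -3*n**4 - 12*n**3 - 19*n**2 - 17*n - 7.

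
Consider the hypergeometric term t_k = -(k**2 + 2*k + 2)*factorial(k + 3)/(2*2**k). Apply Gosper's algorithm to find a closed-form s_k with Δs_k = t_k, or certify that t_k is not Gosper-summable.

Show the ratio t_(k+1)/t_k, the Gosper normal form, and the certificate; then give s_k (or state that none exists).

Ratio r(k) = (k + 4)*(2*k + (k + 1)**2 + 4)/(2*(k**2 + 2*k + 2)).
So A=k/2 + 2 and B=1, with C=k**2 + 2*k + 2.
Need (k/2 + 2)·f(k+1) − (1)·f(k) = k**2 + 2*k + 2.
From deg A=1, deg B=0, deg C=2: d=1.
Solving with deg f ≤ 1: f(k) = 2*(k - 1).
Certificate R = B(k−1)f/C = 2*(k - 1)/(k**2 + 2*k + 2) gives s_k = -(k - 1)*factorial(k + 3)/2**k.
s_(k+1) − s_k = -(k**2 + 2*k + 2)*factorial(k + 3)/(2*2**k) = t_k.

s_k = -(k - 1)*factorial(k + 3)/2**k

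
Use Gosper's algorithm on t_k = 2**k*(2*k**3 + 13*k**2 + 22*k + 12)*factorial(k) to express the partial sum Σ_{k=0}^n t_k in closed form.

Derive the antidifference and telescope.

The ratio is 2*(2*k**4 + 21*k**3 + 73*k**2 + 103*k + 49)/(2*k**3 + 13*k**2 + 22*k + 12).
A = 2*k + 2, B = 1, C = k**3 + 13*k**2/2 + 11*k + 6.
f must satisfy (2*k + 2)·f(k+1) − (1)·f(k) = k**3 + 13*k**2/2 + 11*k + 6.
d = 2 from the (1,0,3) case.
Solve for f: f(k) = (k**2 + 4*k + 2)/2 (degree 2 ≤ 2).
R(k) = B(k−1)·f(k)/C(k) = (k**2 + 4*k + 2)/(2*k**3 + 13*k**2 + 22*k + 12); s_k = R·t_k = 2**k*(k**2 + 4*k + 2)*factorial(k).
Verify: 2**k*(2*k**3 + 13*k**2 + 22*k + 12)*factorial(k) matches t_k.
s_(n+1) = 2**(n + 1)*(n**2 + 6*n + 7)*factorial(n + 1) and s_(0) = 2, so S(n) = 2*2**n*n**3*factorial(n) + 14*2**n*n**2*factorial(n) + 26*2**n*n*factorial(n) + 14*2**n*factorial(n) - 2.

S(n) = 2*2**n*n**3*factorial(n) + 14*2**n*n**2*factorial(n) + 26*2**n*n*factorial(n) + 14*2**n*factorial(n) - 2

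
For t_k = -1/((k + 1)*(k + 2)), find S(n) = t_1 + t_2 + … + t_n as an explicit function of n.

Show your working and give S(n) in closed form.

S(n) = -n/(2*n + 4)

Ratio r(k) = (k + 1)/(k + 3).
Factor: A=k + 1; B=k + 3; C=1.
Key eq: (k + 1)·f(k+1) = (k + 2)·f(k) + (1).
Bound: deg f ≤ 1.
Solving with deg f ≤ 1: f(k) = k.
Certificate R = B(k−1)f/C = k*(k + 2) gives s_k = -k/(k + 1).
Check: Δs_k = -1/(k**2 + 3*k + 2). ✓
s_(n+1) = (-n - 1)/(n + 2) and s_(1) = -1/2, so S(n) = -n/(2*n + 4).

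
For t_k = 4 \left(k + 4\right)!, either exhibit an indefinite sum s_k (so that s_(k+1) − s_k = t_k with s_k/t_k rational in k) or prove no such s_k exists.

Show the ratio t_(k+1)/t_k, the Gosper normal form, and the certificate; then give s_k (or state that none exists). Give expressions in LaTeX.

none (Gosper's algorithm certifies no s_k)

The ratio is k + 5.
So A=k + 5 and B=1, with C=1.
Key eq: (k + 5)·f(k+1) = (1)·f(k) + (1).
Degrees (1,0,0) ⇒ d ≤ -1.
Bound -1 < 0, so the key equation has no polynomial solution.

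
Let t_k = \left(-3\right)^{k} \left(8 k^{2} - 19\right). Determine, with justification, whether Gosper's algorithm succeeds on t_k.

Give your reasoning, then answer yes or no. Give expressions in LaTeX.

Yes. s_k = \left(-3\right)^{k} \left(- 2 k^{2} + 3 k + 4\right).

r(k) = 3*(19 - 8*(k + 1)**2)/(8*k**2 - 19) after simplifying.
So A=-3 and B=1, with C=k**2 - 19/8.
Key eq: (-3)·f(k+1) = (1)·f(k) + (k**2 - 19/8).
Bound: deg f ≤ 2.
Match coefficients ⇒ f(k) = -(2*k**2 - 3*k - 4)/8.
So s_k = (B(k−1)f/C)·t_k = (-(2*k**2 - 3*k - 4)/(8*k**2 - 19))·t_k = (-3)**k*(-2*k**2 + 3*k + 4).
Verify: (-3)**k*(8*k**2 - 19) matches t_k.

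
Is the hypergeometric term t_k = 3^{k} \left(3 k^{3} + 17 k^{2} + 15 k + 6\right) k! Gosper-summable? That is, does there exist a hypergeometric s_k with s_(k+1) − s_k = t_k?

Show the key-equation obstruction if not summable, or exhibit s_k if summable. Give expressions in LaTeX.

Yes. s_k = 3^{k} \left(k^{2} + 3 k - 3\right) k!.

The ratio is 3*(3*k**4 + 29*k**3 + 84*k**2 + 99*k + 41)/(3*k**3 + 17*k**2 + 15*k + 6).
Normal form (A,B,C) = (3*k + 3, 1, k**3 + 17*k**2/3 + 5*k + 2).
Need (3*k + 3)·f(k+1) − (1)·f(k) = k**3 + 17*k**2/3 + 5*k + 2.
deg f ≤ 2 (via 1,0,3).
A polynomial solution: f(k) = (k**2 + 3*k - 3)/3.
Get s_k = R·t_k = 3**k*(k**2 + 3*k - 3)*factorial(k) with R(k) = B(k−1)f(k)/C(k) = (k**2 + 3*k - 3)/(3*k**3 + 17*k**2 + 15*k + 6).
s_(k+1) − s_k = 3**k*(3*k**3 + 17*k**2 + 15*k + 6)*factorial(k) = t_k.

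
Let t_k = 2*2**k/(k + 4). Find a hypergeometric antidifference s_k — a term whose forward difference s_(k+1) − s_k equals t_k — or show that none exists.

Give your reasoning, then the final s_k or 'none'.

not Gosper-summable; s_k does not exist

The ratio is 2*(k + 4)/(k + 5).
Take A(k)=2*k + 8, B(k)=k + 5, C(k)=1.
Solve (2*k + 8)·f(k+1) − (k + 4)·f(k) = 1.
Degrees (1,1,0) ⇒ d ≤ -1.
Negative degree bound (-1): no f exists, t_k not Gosper-summable.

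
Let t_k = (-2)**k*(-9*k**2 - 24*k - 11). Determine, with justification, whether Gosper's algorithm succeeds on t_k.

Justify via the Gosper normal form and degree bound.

The ratio is 2*(-9*k**2 - 42*k - 44)/(9*k**2 + 24*k + 11).
So A=-2 and B=1, with C=k**2 + 8*k/3 + 11/9.
Solve (-2)·f(k+1) − (1)·f(k) = k**2 + 8*k/3 + 11/9.
Degrees (0,0,2) ⇒ d ≤ 2.
Coefficient equations give f(k) = -(3*k**2 + 4*k - 1)/9.
So s_k = (B(k−1)f/C)·t_k = (-(3*k**2 + 4*k - 1)/(9*k**2 + 24*k + 11))·t_k = (-2)**k*(3*k**2 + 4*k - 1).
Check: Δs_k = (-2)**k*(-9*k**2 - 24*k - 11). ✓

Yes. s_k = (-2)**k*(3*k**2 + 4*k - 1).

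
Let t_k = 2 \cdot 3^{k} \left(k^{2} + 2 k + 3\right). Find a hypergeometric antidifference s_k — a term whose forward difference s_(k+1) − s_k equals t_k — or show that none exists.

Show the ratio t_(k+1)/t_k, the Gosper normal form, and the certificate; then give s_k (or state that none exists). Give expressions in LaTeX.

s_k = 3^{k} \left(k^{2} - k + 3\right)

t_(k+1)/t_k = 3*(k**2 + 4*k + 6)/(k**2 + 2*k + 3).
Factor: A=3; B=1; C=k**2 + 2*k + 3.
Key eq: (3)·f(k+1) = (1)·f(k) + (k**2 + 2*k + 3).
deg f ≤ 2 (via 0,0,2).
Solving with deg f ≤ 2: f(k) = (k**2 - k + 3)/2.
Certificate R = B(k−1)f/C = (k**2 - k + 3)/(2*(k**2 + 2*k + 3)) gives s_k = 3**k*(k**2 - k + 3).
Verify: 2*3**k*(k**2 + 2*k + 3) matches t_k.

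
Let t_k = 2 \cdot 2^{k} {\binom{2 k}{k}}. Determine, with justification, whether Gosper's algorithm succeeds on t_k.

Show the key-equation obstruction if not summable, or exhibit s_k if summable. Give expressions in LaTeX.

Ratio r(k) = 4*(2*k + 1)/(k + 1).
Take A(k)=8*k + 4, B(k)=k + 1, C(k)=1.
f must satisfy (8*k + 4)·f(k+1) − (k)·f(k) = 1.
Bound: deg f ≤ -1.
d = -1 < 0 ⇒ no nonzero polynomial f; not summable.

No — key equation has no polynomial f.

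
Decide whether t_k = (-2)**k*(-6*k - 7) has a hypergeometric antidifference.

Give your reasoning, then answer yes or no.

The ratio is 2*(-6*k - 13)/(6*k + 7).
A = -2, B = 1, C = k + 7/6.
Need (-2)·f(k+1) − (1)·f(k) = k + 7/6.
d = 1 from the (0,0,1) case.
Match coefficients ⇒ f(k) = -(2*k + 1)/6.
Get s_k = R·t_k = (-2)**k*(2*k + 1) with R(k) = B(k−1)f(k)/C(k) = -(2*k + 1)/(6*k + 7).
Δs = (-2)**k*(-6*k - 7), as required.

Yes. s_k = (-2)**k*(2*k + 1).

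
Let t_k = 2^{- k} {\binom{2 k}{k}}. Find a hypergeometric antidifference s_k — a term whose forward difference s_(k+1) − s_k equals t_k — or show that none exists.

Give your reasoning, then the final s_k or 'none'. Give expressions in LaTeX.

none (Gosper's algorithm certifies no s_k)

Compute t_(k+1)/t_k: get (2*k + 1)/(k + 1).
So A=2*k + 1 and B=k + 1, with C=1.
Solve (2*k + 1)·f(k+1) − (k)·f(k) = 1.
Bound: deg f ≤ -1.
Bound -1 < 0, so the key equation has no polynomial solution.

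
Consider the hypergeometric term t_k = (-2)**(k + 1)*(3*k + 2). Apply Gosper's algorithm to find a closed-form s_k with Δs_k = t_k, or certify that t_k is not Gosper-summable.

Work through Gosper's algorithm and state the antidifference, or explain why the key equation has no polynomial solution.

s_k = 2*(-2)**k*k

Compute t_(k+1)/t_k: get 2*(-3*k - 5)/(3*k + 2).
Factor: A=-2; B=1; C=k + 2/3.
Key eq: (-2)·f(k+1) = (1)·f(k) + (k + 2/3).
Degrees (0,0,1) ⇒ d ≤ 1.
Coefficient equations give f(k) = -k/3.
R(k) = B(k−1)·f(k)/C(k) = -k/(3*k + 2); s_k = R·t_k = 2*(-2)**k*k.
Check: Δs_k = (-2)**(k + 1)*(3*k + 2). ✓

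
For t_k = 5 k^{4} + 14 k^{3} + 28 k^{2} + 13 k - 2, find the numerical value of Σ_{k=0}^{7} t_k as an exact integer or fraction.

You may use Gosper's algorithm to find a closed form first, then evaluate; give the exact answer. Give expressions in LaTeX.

Compute t_(k+1)/t_k: get (5*k**4 + 34*k**3 + 100*k**2 + 131*k + 58)/(5*k**4 + 14*k**3 + 28*k**2 + 13*k - 2).
So A=1 and B=1, with C=k**4 + 14*k**3/5 + 28*k**2/5 + 13*k/5 - 2/5.
Solve (1)·f(k+1) − (1)·f(k) = k**4 + 14*k**3/5 + 28*k**2/5 + 13*k/5 - 2/5.
Degrees (0,0,4) ⇒ d ≤ 5.
Solving with deg f ≤ 5: f(k) = k*(k**4 + k**3 + 4*k**2 - 4*k - 4)/5.
R(k) = B(k−1)·f(k)/C(k) = k*(k**4 + k**3 + 4*k**2 - 4*k - 4)/(5*k**4 + 14*k**3 + 28*k**2 + 13*k - 2); s_k = R·t_k = k*(k**4 + k**3 + 4*k**2 - 4*k - 4).
Verify: 5*k**4 + 14*k**3 + 28*k**2 + 13*k - 2 matches t_k.
Sum = s_(8) − s_(0); s_(8) = 38624, s_(0) = 0 ⇒ 38624.

Σ = 38624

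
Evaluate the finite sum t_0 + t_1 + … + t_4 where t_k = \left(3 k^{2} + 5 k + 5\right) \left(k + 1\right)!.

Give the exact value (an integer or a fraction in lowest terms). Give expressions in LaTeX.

Σ = 10081

Ratio r(k) = (k + 2)*(5*k + 3*(k + 1)**2 + 10)/(3*k**2 + 5*k + 5).
Take A(k)=k + 2, B(k)=1, C(k)=k**2 + 5*k/3 + 5/3.
Need (k + 2)·f(k+1) − (1)·f(k) = k**2 + 5*k/3 + 5/3.
Bound: deg f ≤ 1.
Solve for f: f(k) = (3*k - 1)/3 (degree 1 ≤ 1).
Certificate R = B(k−1)f/C = (3*k - 1)/(3*k**2 + 5*k + 5) gives s_k = (3*k - 1)*factorial(k + 1).
Check: Δs_k = (3*k**2 + 5*k + 5)*factorial(k + 1). ✓
Σ_(k=0)^(4) t_k = s_(5) − s_(0) = 10080 − (-1) = 10081.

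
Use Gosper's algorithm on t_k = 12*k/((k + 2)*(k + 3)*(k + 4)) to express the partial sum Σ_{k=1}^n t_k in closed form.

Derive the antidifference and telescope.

t_(k+1)/t_k = (k + 1)*(k + 2)/(k*(k + 5)).
Normal form (A,B,C) = (k + 2, k + 5, k).
Need (k + 2)·f(k+1) − (k + 4)·f(k) = k.
From deg A=1, deg B=1, deg C=1: d=2.
Solving with deg f ≤ 2: f(k) = k*(k - 1)/6.
Then R = B(k−1)f/C = (k - 1)*(k + 4)/6, so s_k = R(k)·t_k = 2*k*(k - 1)/((k + 2)*(k + 3)).
Verify: 12*k/(k**3 + 9*k**2 + 26*k + 24) matches t_k.
Evaluate: s_(n+1) = 2*n*(n + 1)/(n**2 + 7*n + 12); subtract s_(1) = 0 ⇒ S(n) = 2*n*(n + 1)/(n**2 + 7*n + 12).

S(n) = 2*n*(n + 1)/(n**2 + 7*n + 12)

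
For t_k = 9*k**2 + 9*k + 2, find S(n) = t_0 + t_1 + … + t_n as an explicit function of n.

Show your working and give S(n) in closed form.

The ratio is (9*k**2 + 27*k + 20)/(9*k**2 + 9*k + 2).
Gosper form: A/B · C(k+1)/C(k) with A=1, B=1, C=k**2 + k + 2/9.
Set up (1)·f(k+1) − (1)·f(k) − (k**2 + k + 2/9) = 0.
From deg A=0, deg B=0, deg C=2: d=3.
Coefficient equations give f(k) = k*(3*k**2 - 1)/9.
So s_k = (B(k−1)f/C)·t_k = (k*(3*k**2 - 1)/((3*k + 1)*(3*k + 2)))·t_k = 3*k**3 - k.
Verify: 9*k**2 + 9*k + 2 matches t_k.
Σ_(k=0)^n t_k = s_(n+1) − s_(0) = (3*n**3 + 9*n**2 + 8*n + 2) − (0), i.e. 3*n**3 + 9*n**2 + 8*n + 2.

S(n) = 3*n**3 + 9*n**2 + 8*n + 2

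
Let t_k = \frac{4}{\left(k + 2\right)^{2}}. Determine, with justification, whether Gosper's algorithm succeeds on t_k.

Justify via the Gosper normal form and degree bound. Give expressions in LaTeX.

r(k) = (k + 2)**2/(k + 3)**2 after simplifying.
So A=k**2 + 4*k + 4 and B=k**2 + 6*k + 9, with C=1.
Key eq: (k**2 + 4*k + 4)·f(k+1) = (k**2 + 4*k + 4)·f(k) + (1).
d = 0 from the (2,2,0) case.
Put f(k) = c0: A·f(k+1) − B(k−1)·f(k) − C = -1; need -1 = 0 — inconsistent ⇒ no f, not summable.

No — the linear system for f has no solution.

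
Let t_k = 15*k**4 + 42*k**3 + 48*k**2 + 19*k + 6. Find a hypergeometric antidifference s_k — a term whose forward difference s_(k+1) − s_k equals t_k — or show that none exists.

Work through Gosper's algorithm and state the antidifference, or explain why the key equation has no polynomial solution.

s_k = k*(3*k**4 + 3*k**3 - 4*k + 4)

r(k) = (15*k**4 + 102*k**3 + 264*k**2 + 301*k + 130)/(15*k**4 + 42*k**3 + 48*k**2 + 19*k + 6) after simplifying.
Gosper form: A/B · C(k+1)/C(k) with A=1, B=1, C=k**4 + 14*k**3/5 + 16*k**2/5 + 19*k/15 + 2/5.
Solve (1)·f(k+1) − (1)·f(k) = k**4 + 14*k**3/5 + 16*k**2/5 + 19*k/15 + 2/5.
Degrees (0,0,4) ⇒ d ≤ 5.
Solving with deg f ≤ 5: f(k) = k*(3*k**4 + 3*k**3 - 4*k + 4)/15.
Get s_k = R·t_k = k*(3*k**4 + 3*k**3 - 4*k + 4) with R(k) = B(k−1)f(k)/C(k) = k*(3*k**4 + 3*k**3 - 4*k + 4)/(15*k**4 + 42*k**3 + 48*k**2 + 19*k + 6).
Check: Δs_k = 15*k**4 + 42*k**3 + 48*k**2 + 19*k + 6. ✓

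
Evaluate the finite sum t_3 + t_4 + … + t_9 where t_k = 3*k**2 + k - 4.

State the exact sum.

Ratio r(k) = k*(3*k + 7)/(3*k**2 + k - 4).
Gosper form: A/B · C(k+1)/C(k) with A=1, B=1, C=k**2 + k/3 - 4/3.
Need (1)·f(k+1) − (1)·f(k) = k**2 + k/3 - 4/3.
From deg A=0, deg B=0, deg C=2: d=3.
Solving with deg f ≤ 3: f(k) = k*(k**2 - k - 4)/3.
So s_k = (B(k−1)f/C)·t_k = (k*(k**2 - k - 4)/((k - 1)*(3*k + 4)))·t_k = k*(k**2 - k - 4).
Δs = 3*k**2 + k - 4, as required.
Telescoping: Σ = s_(10) − s_(3) = 860 − (6) = 854.

Σ = 854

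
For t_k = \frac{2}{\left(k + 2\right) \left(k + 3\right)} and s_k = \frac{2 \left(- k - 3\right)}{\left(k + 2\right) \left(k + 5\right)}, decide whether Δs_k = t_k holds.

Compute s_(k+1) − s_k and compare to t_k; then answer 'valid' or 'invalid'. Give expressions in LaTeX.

Invalid: residual \frac{8 \left(- k - 4\right)}{k^{4} + 16 k^{3} + 91 k^{2} + 216 k + 180} ≠ 0.

s_(k+1) = 2*(-k - 4)/((k + 3)*(k + 6))
s_(k+1) − s_k = 2*(k**2 + 7*k + 14)/(k**4 + 16*k**3 + 91*k**2 + 216*k + 180)
(s_(k+1) − s_k) − t_k = 8*(-k - 4)/(k**4 + 16*k**3 + 91*k**2 + 216*k + 180)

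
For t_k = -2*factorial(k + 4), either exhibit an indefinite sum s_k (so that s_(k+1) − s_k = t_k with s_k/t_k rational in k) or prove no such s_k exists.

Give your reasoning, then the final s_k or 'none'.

not Gosper-summable; s_k does not exist

Ratio r(k) = k + 5.
So A=k + 5 and B=1, with C=1.
f must satisfy (k + 5)·f(k+1) − (1)·f(k) = 1.
d = -1 from the (1,0,0) case.
deg f ≤ -1 is impossible — no certificate.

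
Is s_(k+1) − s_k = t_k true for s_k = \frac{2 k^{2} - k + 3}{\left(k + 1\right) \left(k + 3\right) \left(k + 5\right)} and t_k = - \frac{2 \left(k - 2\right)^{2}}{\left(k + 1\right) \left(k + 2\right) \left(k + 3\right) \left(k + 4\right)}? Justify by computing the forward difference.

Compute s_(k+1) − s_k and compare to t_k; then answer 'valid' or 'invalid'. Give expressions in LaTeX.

s_(k+1) = (-k + 2*(k + 1)**2 + 2)/((k + 2)*(k + 4)*(k + 6))
s_(k+1) − s_k = (-2*k**4 - 2*k**3 + 47*k**2 + 53*k - 84)/(k**6 + 21*k**5 + 175*k**4 + 735*k**3 + 1624*k**2 + 1764*k + 720)
(s_(k+1) − s_k) − t_k = 3*(4*k**3 + 9*k**2 - 33*k + 52)/(k**6 + 21*k**5 + 175*k**4 + 735*k**3 + 1624*k**2 + 1764*k + 720)

Invalid: residual \frac{3 \left(4 k^{3} + 9 k^{2} - 33 k + 52\right)}{k^{6} + 21 k^{5} + 175 k^{4} + 735 k^{3} + 1624 k^{2} + 1764 k + 720} ≠ 0.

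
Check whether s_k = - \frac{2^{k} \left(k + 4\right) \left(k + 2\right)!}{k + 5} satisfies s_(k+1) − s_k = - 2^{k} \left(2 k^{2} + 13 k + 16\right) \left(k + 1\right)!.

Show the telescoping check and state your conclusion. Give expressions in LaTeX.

Invalid: residual \frac{3 \cdot 2^{k} \left(2 k^{3} + 23 k^{2} + 80 k + 76\right) \left(k + 1\right)!}{\left(k + 5\right) \left(k + 6\right)} ≠ 0.

s_(k+1) = -2**(k + 1)*(k + 5)*factorial(k + 3)/(k + 6)
s_(k+1) − s_k = -2**k*(2*k + 9)*(k**2 + 8*k + 14)*factorial(k + 2)/((k + 5)*(k + 6))
(s_(k+1) − s_k) − t_k = 3*2**k*(2*k**3 + 23*k**2 + 80*k + 76)*factorial(k + 1)/((k + 5)*(k + 6))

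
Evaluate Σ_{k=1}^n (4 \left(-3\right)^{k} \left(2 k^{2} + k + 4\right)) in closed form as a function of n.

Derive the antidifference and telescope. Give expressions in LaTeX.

S(n) = 6 \left(-3\right)^{n} n^{2} + 6 \left(-3\right)^{n} n + 12 \left(-3\right)^{n} - 12

Ratio r(k) = 3*(-2*k**2 - 5*k - 7)/(2*k**2 + k + 4).
Gosper form: A/B · C(k+1)/C(k) with A=-3, B=1, C=k**2 + k/2 + 2.
Set up (-3)·f(k+1) − (1)·f(k) − (k**2 + k/2 + 2) = 0.
Degrees (0,0,2) ⇒ d ≤ 2.
A polynomial solution: f(k) = -(k**2 - k + 2)/4.
R(k) = B(k−1)·f(k)/C(k) = -(k**2 - k + 2)/(2*(2*k**2 + k + 4)); s_k = R·t_k = 2*(-3)**k*(-k**2 + k - 2).
Δs = 4*(-3)**k*(2*k**2 + k + 4), as required.
Σ_(k=1)^n t_k = s_(n+1) − s_(1) = (6*(-3)**n*(n**2 + n + 2)) − (12), i.e. 6*(-3)**n*n**2 + 6*(-3)**n*n + 12*(-3)**n - 12.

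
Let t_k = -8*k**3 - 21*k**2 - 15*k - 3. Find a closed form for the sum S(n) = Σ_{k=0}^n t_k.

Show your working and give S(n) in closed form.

Compute t_(k+1)/t_k: get (8*k**3 + 45*k**2 + 81*k + 47)/(8*k**3 + 21*k**2 + 15*k + 3).
Gosper form: A/B · C(k+1)/C(k) with A=1, B=1, C=k**3 + 21*k**2/8 + 15*k/8 + 3/8.
Key eq: (1)·f(k+1) = (1)·f(k) + (k**3 + 21*k**2/8 + 15*k/8 + 3/8).
From deg A=0, deg B=0, deg C=3: d=4.
Coefficient equations give f(k) = k*(2*k + 1)*(k**2 + k - 1)/8.
R(k) = B(k−1)·f(k)/C(k) = k*(2*k + 1)*(k**2 + k - 1)/(8*k**3 + 21*k**2 + 15*k + 3); s_k = R·t_k = k*(-2*k**3 - 3*k**2 + k + 1).
Verify: -8*k**3 - 21*k**2 - 15*k - 3 matches t_k.
Telescope: S(n) = s_(n+1) − s_(0) = -2*n**4 - 11*n**3 - 20*n**2 - 14*n - 3 − (0) = -2*n**4 - 11*n**3 - 20*n**2 - 14*n - 3.

S(n) = -2*n**4 - 11*n**3 - 20*n**2 - 14*n - 3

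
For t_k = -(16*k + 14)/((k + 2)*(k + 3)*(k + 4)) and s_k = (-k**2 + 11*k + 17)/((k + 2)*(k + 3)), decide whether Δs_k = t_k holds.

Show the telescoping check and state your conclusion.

valid; difference matches t_k

s_(k+1) = (11*k - (k + 1)**2 + 28)/((k + 3)*(k + 4))
s_(k+1) − s_k = 2*(-8*k - 7)/(k**3 + 9*k**2 + 26*k + 24)
(s_(k+1) − s_k) − t_k = 0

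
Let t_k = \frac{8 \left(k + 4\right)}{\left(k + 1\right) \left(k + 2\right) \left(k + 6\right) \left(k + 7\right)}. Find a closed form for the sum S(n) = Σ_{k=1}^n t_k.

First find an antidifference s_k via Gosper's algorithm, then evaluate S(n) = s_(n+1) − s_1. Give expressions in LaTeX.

Compute t_(k+1)/t_k: get (k + 1)*(k + 5)*(k + 6)/((k + 3)*(k + 4)*(k + 8)).
So A=k + 1 and B=k + 8, with C=k**4 + 16*k**3 + 95*k**2 + 248*k + 240.
Need (k + 1)·f(k+1) − (k + 7)·f(k) = k**4 + 16*k**3 + 95*k**2 + 248*k + 240.
d = 6 from the (1,1,4) case.
Match coefficients ⇒ f(k) = k*(k + 2)*(k + 3)*(k + 4)*(k + 5)*(k + 7)/12.
Get s_k = R·t_k = 2*k*(k + 7)/(3*(k**2 + 7*k + 6)) with R(k) = B(k−1)f(k)/C(k) = k*(k + 2)*(k + 7)**2/(12*(k + 4)).
s_(k+1) − s_k = 8*(k + 4)/(k**4 + 16*k**3 + 83*k**2 + 152*k + 84) = t_k.
s_(n+1) = 2*(n**2 + 9*n + 8)/(3*(n**2 + 9*n + 14)) and s_(1) = 8/21, so S(n) = 2*n*(n + 9)/(7*(n**2 + 9*n + 14)).

S(n) = \frac{2 n \left(n + 9\right)}{7 \left(n^{2} + 9 n + 14\right)}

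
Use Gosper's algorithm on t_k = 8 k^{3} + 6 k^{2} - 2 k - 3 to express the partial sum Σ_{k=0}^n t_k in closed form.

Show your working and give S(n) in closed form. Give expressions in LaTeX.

Ratio r(k) = (8*k**3 + 30*k**2 + 34*k + 9)/(8*k**3 + 6*k**2 - 2*k - 3).
A = 1, B = 1, C = k**3 + 3*k**2/4 - k/4 - 3/8.
Need (1)·f(k+1) − (1)·f(k) = k**3 + 3*k**2/4 - k/4 - 3/8.
deg f ≤ 4 (via 0,0,3).
Match coefficients ⇒ f(k) = k*(2*k**3 - 2*k**2 - 2*k - 1)/8.
Certificate R = B(k−1)f/C = k*(2*k**3 - 2*k**2 - 2*k - 1)/(8*k**3 + 6*k**2 - 2*k - 3) gives s_k = k*(2*k**3 - 2*k**2 - 2*k - 1).
Check: Δs_k = 8*k**3 + 6*k**2 - 2*k - 3. ✓
Telescope: S(n) = s_(n+1) − s_(0) = 2*n**4 + 6*n**3 + 4*n**2 - 3*n - 3 − (0) = 2*n**4 + 6*n**3 + 4*n**2 - 3*n - 3.

S(n) = 2 n^{4} + 6 n^{3} + 4 n^{2} - 3 n - 3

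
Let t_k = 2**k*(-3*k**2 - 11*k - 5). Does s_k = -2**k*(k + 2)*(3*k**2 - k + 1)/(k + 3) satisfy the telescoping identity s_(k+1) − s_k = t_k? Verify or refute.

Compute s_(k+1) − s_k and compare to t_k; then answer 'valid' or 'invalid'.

s_(k+1) = 2**(k + 1)*(k + 3)*(k - 3*(k + 1)**2)/(k + 4)
s_(k+1) − s_k = 2**k*(-3*k**4 - 29*k**3 - 101*k**2 - 128*k - 46)/(k**2 + 7*k + 12)
(s_(k+1) − s_k) − t_k = 2**k*(3*k**3 + 17*k**2 + 39*k + 14)/(k**2 + 7*k + 12)

Invalid: residual 2**k*(3*k**3 + 17*k**2 + 39*k + 14)/(k**2 + 7*k + 12) ≠ 0.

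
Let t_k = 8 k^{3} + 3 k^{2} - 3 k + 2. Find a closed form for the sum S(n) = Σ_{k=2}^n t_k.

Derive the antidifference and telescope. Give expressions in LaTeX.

Step 1: r(k) = (8*k**3 + 27*k**2 + 27*k + 10)/(8*k**3 + 3*k**2 - 3*k + 2).
Take A(k)=1, B(k)=1, C(k)=k**3 + 3*k**2/8 - 3*k/8 + 1/4.
Key eq: (1)·f(k+1) = (1)·f(k) + (k**3 + 3*k**2/8 - 3*k/8 + 1/4).
Degrees (0,0,3) ⇒ d ≤ 4.
A polynomial solution: f(k) = k*(k + 1)*(2*k**2 - 5*k + 4)/8.
Then R = B(k−1)f/C = k*(2*k**2 - 5*k + 4)/(8*k**2 - 5*k + 2), so s_k = R(k)·t_k = k*(2*k**3 - 3*k**2 - k + 4).
Verify: 8*k**3 + 3*k**2 - 3*k + 2 matches t_k.
Evaluate: s_(n+1) = 2*n**4 + 5*n**3 + 2*n**2 + n + 2; subtract s_(2) = 12 ⇒ S(n) = 2*n**4 + 5*n**3 + 2*n**2 + n - 10.

S(n) = 2 n^{4} + 5 n^{3} + 2 n^{2} + n - 10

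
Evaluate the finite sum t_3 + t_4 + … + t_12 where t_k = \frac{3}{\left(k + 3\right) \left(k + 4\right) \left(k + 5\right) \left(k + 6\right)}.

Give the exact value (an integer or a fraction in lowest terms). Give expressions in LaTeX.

Ratio r(k) = (k + 3)/(k + 7).
Gosper form: A/B · C(k+1)/C(k) with A=k + 3, B=k + 7, C=1.
Solve (k + 3)·f(k+1) − (k + 6)·f(k) = 1.
From deg A=1, deg B=1, deg C=0: d=3.
Match coefficients ⇒ f(k) = k*(k**2 + 12*k + 47)/180.
Get s_k = R·t_k = k*(k**2 + 12*k + 47)/(60*(k + 3)*(k + 4)*(k + 5)) with R(k) = B(k−1)f(k)/C(k) = k*(k + 6)*(k**2 + 12*k + 47)/180.
s_(k+1) − s_k = 3/(k**4 + 18*k**3 + 119*k**2 + 342*k + 360) = t_k.
Σ_(k=3)^(12) t_k = s_(13) − s_(3) = 403/24480 − (23/1680) = 95/34272.

Σ = 95/34272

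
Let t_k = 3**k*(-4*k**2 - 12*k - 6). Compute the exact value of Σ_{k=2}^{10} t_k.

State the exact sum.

Σ = -42869502

Step 1: r(k) = 3*(2*k**2 + 10*k + 11)/(2*k**2 + 6*k + 3).
Factor: A=3; B=1; C=k**2 + 3*k + 3/2.
Key eq: (3)·f(k+1) = (1)·f(k) + (k**2 + 3*k + 3/2).
From deg A=0, deg B=0, deg C=2: d=2.
Solving with deg f ≤ 2: f(k) = k**2/2.
Get s_k = R·t_k = -2*3**k*k**2 with R(k) = B(k−1)f(k)/C(k) = k**2/(2*k**2 + 6*k + 3).
Check: Δs_k = 2*3**k*(k**2 - 3*(k + 1)**2). ✓
Evaluate s at k=11 and k=2: -42869574 and -72; difference -42869502.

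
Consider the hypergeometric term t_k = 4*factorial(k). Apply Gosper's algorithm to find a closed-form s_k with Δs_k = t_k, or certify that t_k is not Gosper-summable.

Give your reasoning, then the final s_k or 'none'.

The ratio is k + 1.
A = k + 1, B = 1, C = 1.
Need (k + 1)·f(k+1) − (1)·f(k) = 1.
d = -1 from the (1,0,0) case.
deg f ≤ -1 is impossible — no certificate.

not Gosper-summable; s_k does not exist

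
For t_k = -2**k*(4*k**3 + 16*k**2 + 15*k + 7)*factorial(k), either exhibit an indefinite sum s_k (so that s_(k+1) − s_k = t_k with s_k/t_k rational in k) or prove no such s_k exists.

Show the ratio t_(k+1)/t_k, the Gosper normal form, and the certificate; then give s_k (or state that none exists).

s_k = -2**k*(2*k**2 + 3*k - 3)*factorial(k)

The ratio is 2*(4*k**4 + 32*k**3 + 87*k**2 + 101*k + 42)/(4*k**3 + 16*k**2 + 15*k + 7).
So A=2*k + 2 and B=1, with C=k**3 + 4*k**2 + 15*k/4 + 7/4.
Need (2*k + 2)·f(k+1) − (1)·f(k) = k**3 + 4*k**2 + 15*k/4 + 7/4.
d = 2 from the (1,0,3) case.
Match coefficients ⇒ f(k) = (2*k**2 + 3*k - 3)/4.
Certificate R = B(k−1)f/C = (2*k**2 + 3*k - 3)/(4*k**3 + 16*k**2 + 15*k + 7) gives s_k = -2**k*(2*k**2 + 3*k - 3)*factorial(k).
Δs = -2**k*(4*k**3 + 16*k**2 + 15*k + 7)*factorial(k), as required.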